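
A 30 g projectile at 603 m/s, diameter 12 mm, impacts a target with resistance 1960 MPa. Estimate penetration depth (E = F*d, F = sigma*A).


A = pi*(d/2)^2 = pi*(12/2)^2 = 113.097 mm^2
E = 0.5*m*v^2 = 0.5*0.03*603^2 = 5454.14 J
depth = E/(sigma*A) = 5454.14 J / (1960 MPa * 113.097 mm^2) = 5454.14/(1960 * 113.097) m = 0.0246047 m ≈ 24.6 mm

24.6 mm


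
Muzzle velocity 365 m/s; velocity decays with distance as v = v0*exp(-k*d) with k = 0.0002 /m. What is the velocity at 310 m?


v = v0*exp(-k*d) = 365*exp(-0.0002*310) = 343.1 m/s

343.1 m/s


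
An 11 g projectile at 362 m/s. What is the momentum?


p = m*v = 0.011*362 = 3.982 kg·m/s

3.982 kg·m/s


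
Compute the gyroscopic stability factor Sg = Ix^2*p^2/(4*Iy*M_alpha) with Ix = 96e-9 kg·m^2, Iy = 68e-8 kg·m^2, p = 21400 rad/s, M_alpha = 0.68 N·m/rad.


Sg = Ix^2 * p^2 / (4 * Iy * M_alpha) = (96e-9)^2 * 21400^2 / (4 * 68e-8 * 0.68) = 2.282

2.282


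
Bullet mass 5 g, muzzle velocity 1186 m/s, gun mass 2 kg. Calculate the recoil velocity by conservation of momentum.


v_recoil = m_p * v_p / m_gun = 0.005 * 1186 / 2 = 2.965 m/s

2.965 m/s


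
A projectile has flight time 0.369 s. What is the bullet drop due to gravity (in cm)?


drop = 0.5*g*t^2 = 0.5*9.81*0.369^2 = 0.66787 m ≈ 66.79 cm

66.79 cm


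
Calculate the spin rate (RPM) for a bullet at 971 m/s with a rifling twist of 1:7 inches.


twist_m = 7*0.0254 = 0.1778 m
spin = v/twist = 971/0.1778 = 5461.192 rev/s
RPM = spin*60 = 5461.192*60 ≈ 327672 RPM

327672 RPM


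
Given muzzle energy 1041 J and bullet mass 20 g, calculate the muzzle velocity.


v = sqrt(2*E/m) = sqrt(2*1041/0.02) = 322.6 m/s

322.6 m/s


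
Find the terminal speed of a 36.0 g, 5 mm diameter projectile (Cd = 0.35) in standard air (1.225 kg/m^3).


A = pi*(d/2)^2 = pi*(5/2000)^2 = 1.96350e-05 m^2
vt = sqrt(2mg/(Cd*rho*A)) = sqrt(2*0.036*9.81/(0.35 * 1.225 * 1.96350e-05)) = 289.7 m/s

289.7 m/s


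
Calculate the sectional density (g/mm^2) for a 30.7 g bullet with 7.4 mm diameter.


SD = m/d^2 = 30.7/7.4^2 = 0.5606 g/mm^2

0.5606 g/mm^2


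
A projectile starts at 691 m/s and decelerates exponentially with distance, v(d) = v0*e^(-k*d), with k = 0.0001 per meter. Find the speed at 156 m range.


v = v0*exp(-k*d) = 691*exp(-0.0001*156) = 680.3 m/s

680.3 m/s


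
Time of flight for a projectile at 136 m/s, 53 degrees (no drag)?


T = 2*v0*sin(theta)/g = 2*136*sin(53°)/9.81 = 22.14 s

22.14 s


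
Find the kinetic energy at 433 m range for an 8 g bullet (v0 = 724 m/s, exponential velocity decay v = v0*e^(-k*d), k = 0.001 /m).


v = v0*exp(-k*d) = 724*exp(-0.001*433) = 469.558 m/s
E = 0.5*m*v^2 = 0.5*0.008*469.558^2 = 881.9 J

881.9 J


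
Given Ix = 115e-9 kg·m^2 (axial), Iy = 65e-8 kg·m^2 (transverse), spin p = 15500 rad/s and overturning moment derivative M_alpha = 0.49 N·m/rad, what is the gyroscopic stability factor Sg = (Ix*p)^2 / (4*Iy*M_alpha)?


Sg = Ix^2 * p^2 / (4 * Iy * M_alpha) = (115e-9)^2 * 15500^2 / (4 * 65e-8 * 0.49) = 2.494

2.494


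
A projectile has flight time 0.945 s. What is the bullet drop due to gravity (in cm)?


drop = 0.5*g*t^2 = 0.5*9.81*0.945^2 = 4.38029 m ≈ 438 cm

438 cm


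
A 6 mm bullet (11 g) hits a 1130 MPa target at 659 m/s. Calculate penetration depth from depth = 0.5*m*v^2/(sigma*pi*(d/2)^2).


A = pi*(d/2)^2 = pi*(6/2)^2 = 28.2743 mm^2
E = 0.5*m*v^2 = 0.5*0.011*659^2 = 2388.55 J
depth = E/(sigma*A) = 2388.55 J / (1130 MPa * 28.2743 mm^2) = 2388.55/(1130 * 28.2743) m = 0.0747589 m ≈ 74.76 mm

74.76 mm


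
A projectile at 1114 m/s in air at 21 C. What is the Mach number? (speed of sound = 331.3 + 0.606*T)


a = 331.3 + 0.606*(21) = 344.026 m/s
M = v/a = 1114/344.026 = 3.238

3.238


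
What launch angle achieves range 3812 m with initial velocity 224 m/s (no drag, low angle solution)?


sin(2*theta) = R*g/v0^2 = 3812*9.81/224^2 = 0.745291, theta = arcsin(0.745291)/2 = 24.09°

24.09 degrees


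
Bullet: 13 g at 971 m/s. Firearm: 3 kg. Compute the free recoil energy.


v_r = m_p*v_p/m_gun = 0.013*971/3 = 4.20767 m/s, E_r = 0.5*m_gun*v_r^2 = 0.5*3*4.20767^2 = 26.56 J

26.56 J


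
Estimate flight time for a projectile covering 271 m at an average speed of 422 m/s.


t = d/v = 271/422 = 0.6422 s

0.6422 s


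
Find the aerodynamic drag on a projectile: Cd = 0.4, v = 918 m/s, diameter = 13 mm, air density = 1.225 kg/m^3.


A = pi*(d/2)^2 = pi*(13/2000)^2 = 1.32732e-04 m^2
Fd = 0.5*Cd*rho*A*v^2 = 0.5*0.4*1.225*1.32732e-04*918^2 = 27.4 N

27.4 N


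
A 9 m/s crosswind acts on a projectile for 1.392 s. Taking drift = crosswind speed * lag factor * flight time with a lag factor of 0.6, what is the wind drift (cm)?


drift = v_wind * lag * t = 9 * 0.6 * 1.392 = 7.5168 m ≈ 751.7 cm

751.7 cm


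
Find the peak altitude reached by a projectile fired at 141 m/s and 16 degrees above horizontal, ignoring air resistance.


H = (v0*sin(theta))^2 / (2g) = (141*sin(16°))^2 / (2*9.81) = 76.99 m

76.99 m


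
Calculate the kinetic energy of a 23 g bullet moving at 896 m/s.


E = 0.5*m*v^2 = 0.5*0.023*896^2 = 9232 J

9232 J


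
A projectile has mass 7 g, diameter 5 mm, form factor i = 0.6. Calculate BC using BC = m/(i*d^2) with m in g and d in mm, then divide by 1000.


BC = m/(i*d^2*1000) = 7/(0.6 * 5^2 * 1000) = 0.0004667

0.0004667


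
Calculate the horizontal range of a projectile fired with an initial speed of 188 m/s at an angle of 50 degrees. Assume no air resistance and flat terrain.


R = v0^2 * sin(2*theta) / g = 188^2 * sin(2*50°) / 9.81 = 3548 m

3548 m


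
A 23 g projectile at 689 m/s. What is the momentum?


p = m*v = 0.023*689 = 15.85 kg·m/s

15.85 kg·m/s


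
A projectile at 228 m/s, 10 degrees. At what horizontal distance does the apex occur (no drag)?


R = v0^2*sin(2*theta)/g = 228^2*sin(2*10°)/9.81 = 1812.39 m
apex_dist = R/2 = 1812.39/2 = 906.2 m

906.2 m


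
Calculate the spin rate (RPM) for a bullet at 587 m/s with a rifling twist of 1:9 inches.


twist_m = 9*0.0254 = 0.2286 m
spin = v/twist = 587/0.2286 = 2567.804 rev/s
RPM = spin*60 = 2567.804*60 ≈ 154068 RPM

154068 RPM


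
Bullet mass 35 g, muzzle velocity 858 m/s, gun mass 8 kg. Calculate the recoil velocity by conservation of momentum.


v_recoil = m_p * v_p / m_gun = 0.035 * 858 / 8 = 3.754 m/s

3.754 m/s


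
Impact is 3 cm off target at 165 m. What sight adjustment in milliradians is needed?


1 mrad subtends 1 cm per 10 m of range, so adj = error_cm / (dist_m / 10) = 3 / (165/10) = 0.1818 mrad

0.1818 mrad


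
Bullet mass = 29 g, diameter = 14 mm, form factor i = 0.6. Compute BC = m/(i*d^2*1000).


BC = m/(i*d^2*1000) = 29/(0.6 * 14^2 * 1000) = 0.0002466

0.0002466


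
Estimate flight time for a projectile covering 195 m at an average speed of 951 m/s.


t = d/v = 195/951 = 0.205 s

0.205 s


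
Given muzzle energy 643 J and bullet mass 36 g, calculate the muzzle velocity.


v = sqrt(2*E/m) = sqrt(2*643/0.036) = 189 m/s

189 m/s


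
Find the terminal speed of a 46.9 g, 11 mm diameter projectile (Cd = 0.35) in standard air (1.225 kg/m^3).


A = pi*(d/2)^2 = pi*(11/2000)^2 = 9.50332e-05 m^2
vt = sqrt(2mg/(Cd*rho*A)) = sqrt(2*0.0469*9.81/(0.35 * 1.225 * 9.50332e-05)) = 150.3 m/s

150.3 m/s


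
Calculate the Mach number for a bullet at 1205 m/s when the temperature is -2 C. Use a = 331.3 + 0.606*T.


a = 331.3 + 0.606*(-2) = 330.088 m/s
M = v/a = 1205/330.088 = 3.651

3.651


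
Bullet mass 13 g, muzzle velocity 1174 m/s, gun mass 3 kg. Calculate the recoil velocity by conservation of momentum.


v_recoil = m_p * v_p / m_gun = 0.013 * 1174 / 3 = 5.087 m/s

5.087 m/s


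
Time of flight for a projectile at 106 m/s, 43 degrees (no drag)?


T = 2*v0*sin(theta)/g = 2*106*sin(43°)/9.81 = 14.74 s

14.74 s


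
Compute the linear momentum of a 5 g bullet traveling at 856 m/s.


p = m*v = 0.005*856 = 4.28 kg·m/s

4.28 kg·m/s


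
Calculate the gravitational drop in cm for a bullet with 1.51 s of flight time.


drop = 0.5*g*t^2 = 0.5*9.81*1.51^2 = 11.1839 m ≈ 1118 cm

1118 cm


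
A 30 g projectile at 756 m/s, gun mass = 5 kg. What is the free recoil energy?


v_r = m_p*v_p/m_gun = 0.03*756/5 = 4.536 m/s, E_r = 0.5*m_gun*v_r^2 = 0.5*5*4.536^2 = 51.44 J

51.44 J


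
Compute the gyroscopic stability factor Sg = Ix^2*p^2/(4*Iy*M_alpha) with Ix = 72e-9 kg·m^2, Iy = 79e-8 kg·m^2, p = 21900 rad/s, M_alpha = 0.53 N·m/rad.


Sg = Ix^2 * p^2 / (4 * Iy * M_alpha) = (72e-9)^2 * 21900^2 / (4 * 79e-8 * 0.53) = 1.485

1.485


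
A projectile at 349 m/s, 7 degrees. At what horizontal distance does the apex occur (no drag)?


R = v0^2*sin(2*theta)/g = 349^2*sin(2*7°)/9.81 = 3003.7 m
apex_dist = R/2 = 3003.7/2 = 1502 m

1502 m


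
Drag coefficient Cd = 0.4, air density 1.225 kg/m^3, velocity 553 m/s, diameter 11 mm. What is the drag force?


A = pi*(d/2)^2 = pi*(11/2000)^2 = 9.50332e-05 m^2
Fd = 0.5*Cd*rho*A*v^2 = 0.5*0.4*1.225*9.50332e-05*553^2 = 7.12 N

7.12 N


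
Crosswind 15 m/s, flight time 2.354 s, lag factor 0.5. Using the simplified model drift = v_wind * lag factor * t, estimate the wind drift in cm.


drift = v_wind * lag * t = 15 * 0.5 * 2.354 = 17.655 m ≈ 1766 cm

1766 cm


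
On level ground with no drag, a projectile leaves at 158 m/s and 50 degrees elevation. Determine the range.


R = v0^2 * sin(2*theta) / g = 158^2 * sin(2*50°) / 9.81 = 2506 m

2506 m


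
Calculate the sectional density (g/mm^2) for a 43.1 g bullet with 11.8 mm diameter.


SD = m/d^2 = 43.1/11.8^2 = 0.3095 g/mm^2

0.3095 g/mm^2


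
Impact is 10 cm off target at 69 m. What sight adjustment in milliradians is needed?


1 mrad subtends 1 cm per 10 m of range, so adj = error_cm / (dist_m / 10) = 10 / (69/10) = 1.449 mrad

1.449 mrad


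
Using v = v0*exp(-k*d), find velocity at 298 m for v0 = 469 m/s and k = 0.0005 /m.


v = v0*exp(-k*d) = 469*exp(-0.0005*298) = 404.1 m/s

404.1 m/s


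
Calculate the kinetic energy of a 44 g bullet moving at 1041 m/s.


E = 0.5*m*v^2 = 0.5*0.044*1041^2 = 23841 J

23841 J


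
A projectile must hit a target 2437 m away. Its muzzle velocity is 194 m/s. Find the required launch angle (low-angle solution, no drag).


sin(2*theta) = R*g/v0^2 = 2437*9.81/194^2 = 0.635215, theta = arcsin(0.635215)/2 = 19.72°

19.72 degrees


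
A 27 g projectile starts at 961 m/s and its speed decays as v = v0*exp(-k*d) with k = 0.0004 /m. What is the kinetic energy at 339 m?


v = v0*exp(-k*d) = 961*exp(-0.0004*339) = 839.137 m/s
E = 0.5*m*v^2 = 0.5*0.027*839.137^2 = 9506 J

9506 J


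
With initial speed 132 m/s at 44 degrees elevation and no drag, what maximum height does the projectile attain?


H = (v0*sin(theta))^2 / (2g) = (132*sin(44°))^2 / (2*9.81) = 428.5 m

428.5 m


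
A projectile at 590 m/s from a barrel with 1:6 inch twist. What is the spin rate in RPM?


twist_m = 6*0.0254 = 0.1524 m
spin = v/twist = 590/0.1524 = 3871.391 rev/s
RPM = spin*60 = 3871.391*60 ≈ 232283 RPM

232283 RPM


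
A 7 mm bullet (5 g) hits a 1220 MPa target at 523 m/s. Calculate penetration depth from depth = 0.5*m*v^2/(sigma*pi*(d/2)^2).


A = pi*(d/2)^2 = pi*(7/2)^2 = 38.4845 mm^2
E = 0.5*m*v^2 = 0.5*0.005*523^2 = 683.822 J
depth = E/(sigma*A) = 683.822 J / (1220 MPa * 38.4845 mm^2) = 683.822/(1220 * 38.4845) m = 0.0145646 m ≈ 14.56 mm

14.56 mm


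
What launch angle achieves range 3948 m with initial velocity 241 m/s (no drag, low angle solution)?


sin(2*theta) = R*g/v0^2 = 3948*9.81/241^2 = 0.666825, theta = arcsin(0.666825)/2 = 20.91°

20.91 degrees


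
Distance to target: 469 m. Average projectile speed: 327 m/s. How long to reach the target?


t = d/v = 469/327 = 1.434 s

1.434 s


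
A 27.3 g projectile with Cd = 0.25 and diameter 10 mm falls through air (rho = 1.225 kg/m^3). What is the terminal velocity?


A = pi*(d/2)^2 = pi*(10/2000)^2 = 7.85398e-05 m^2
vt = sqrt(2mg/(Cd*rho*A)) = sqrt(2*0.0273*9.81/(0.25 * 1.225 * 7.85398e-05)) = 149.2 m/s

149.2 m/s


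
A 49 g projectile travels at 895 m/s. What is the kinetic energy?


E = 0.5*m*v^2 = 0.5*0.049*895^2 = 19625 J

19625 J


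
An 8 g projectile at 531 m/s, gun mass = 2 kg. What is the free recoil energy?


v_r = m_p*v_p/m_gun = 0.008*531/2 = 2.124 m/s, E_r = 0.5*m_gun*v_r^2 = 0.5*2*2.124^2 = 4.511 J

4.511 J


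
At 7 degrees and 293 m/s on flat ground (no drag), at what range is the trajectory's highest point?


R = v0^2*sin(2*theta)/g = 293^2*sin(2*7°)/9.81 = 2117.1 m
apex_dist = R/2 = 2117.1/2 = 1059 m

1059 m


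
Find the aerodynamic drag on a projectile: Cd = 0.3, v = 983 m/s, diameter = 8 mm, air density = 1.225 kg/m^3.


A = pi*(d/2)^2 = pi*(8/2000)^2 = 5.02655e-05 m^2
Fd = 0.5*Cd*rho*A*v^2 = 0.5*0.3*1.225*5.02655e-05*983^2 = 8.925 N

8.925 N


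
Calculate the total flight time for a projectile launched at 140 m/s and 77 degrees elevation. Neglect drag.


T = 2*v0*sin(theta)/g = 2*140*sin(77°)/9.81 = 27.81 s

27.81 s


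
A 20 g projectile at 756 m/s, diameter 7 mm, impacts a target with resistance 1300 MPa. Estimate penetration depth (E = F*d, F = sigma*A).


A = pi*(d/2)^2 = pi*(7/2)^2 = 38.4845 mm^2
E = 0.5*m*v^2 = 0.5*0.02*756^2 = 5715.36 J
depth = E/(sigma*A) = 5715.36 J / (1300 MPa * 38.4845 mm^2) = 5715.36/(1300 * 38.4845) m = 0.114239 m ≈ 114.2 mm

114.2 mm


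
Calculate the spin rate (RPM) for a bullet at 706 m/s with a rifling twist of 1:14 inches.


twist_m = 14*0.0254 = 0.3556 m
spin = v/twist = 706/0.3556 = 1985.377 rev/s
RPM = spin*60 = 1985.377*60 ≈ 119123 RPM

119123 RPM


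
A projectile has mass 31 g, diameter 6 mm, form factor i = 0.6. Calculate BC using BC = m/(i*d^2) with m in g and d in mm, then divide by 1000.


BC = m/(i*d^2*1000) = 31/(0.6 * 6^2 * 1000) = 0.001435

0.001435


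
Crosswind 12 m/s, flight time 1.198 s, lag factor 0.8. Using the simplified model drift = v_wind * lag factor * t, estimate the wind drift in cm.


drift = v_wind * lag * t = 12 * 0.8 * 1.198 = 11.5008 m ≈ 1150 cm

1150 cm


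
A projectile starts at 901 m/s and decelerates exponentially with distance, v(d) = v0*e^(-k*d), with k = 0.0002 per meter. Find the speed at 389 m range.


v = v0*exp(-k*d) = 901*exp(-0.0002*389) = 833.6 m/s

833.6 m/s


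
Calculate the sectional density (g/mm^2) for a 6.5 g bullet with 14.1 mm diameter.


SD = m/d^2 = 6.5/14.1^2 = 0.03269 g/mm^2

0.03269 g/mm^2


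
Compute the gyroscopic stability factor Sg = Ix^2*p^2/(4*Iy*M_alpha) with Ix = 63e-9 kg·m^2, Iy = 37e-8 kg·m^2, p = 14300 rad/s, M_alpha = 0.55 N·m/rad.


Sg = Ix^2 * p^2 / (4 * Iy * M_alpha) = (63e-9)^2 * 14300^2 / (4 * 37e-8 * 0.55) = 0.9971

0.9971


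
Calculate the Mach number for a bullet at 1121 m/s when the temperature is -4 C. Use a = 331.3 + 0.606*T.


a = 331.3 + 0.606*(-4) = 328.876 m/s
M = v/a = 1121/328.876 = 3.409

3.409


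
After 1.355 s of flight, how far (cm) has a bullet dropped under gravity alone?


drop = 0.5*g*t^2 = 0.5*9.81*1.355^2 = 9.0057 m ≈ 900.6 cm

900.6 cm


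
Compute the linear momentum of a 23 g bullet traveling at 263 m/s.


p = m*v = 0.023*263 = 6.049 kg·m/s

6.049 kg·m/s


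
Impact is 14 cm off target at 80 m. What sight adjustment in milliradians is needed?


1 mrad subtends 1 cm per 10 m of range, so adj = error_cm / (dist_m / 10) = 14 / (80/10) = 1.75 mrad

1.75 mrad


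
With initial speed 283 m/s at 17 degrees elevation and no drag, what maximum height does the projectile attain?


H = (v0*sin(theta))^2 / (2g) = (283*sin(17°))^2 / (2*9.81) = 348.9 m

348.9 m


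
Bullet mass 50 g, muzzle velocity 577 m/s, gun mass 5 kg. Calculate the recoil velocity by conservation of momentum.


v_recoil = m_p * v_p / m_gun = 0.05 * 577 / 5 = 5.77 m/s

5.77 m/s


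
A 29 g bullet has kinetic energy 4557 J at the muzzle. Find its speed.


v = sqrt(2*E/m) = sqrt(2*4557/0.029) = 560.6 m/s

560.6 m/s


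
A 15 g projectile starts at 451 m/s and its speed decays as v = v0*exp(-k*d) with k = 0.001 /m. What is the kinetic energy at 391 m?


v = v0*exp(-k*d) = 451*exp(-0.001*391) = 305.047 m/s
E = 0.5*m*v^2 = 0.5*0.015*305.047^2 = 697.9 J

697.9 J


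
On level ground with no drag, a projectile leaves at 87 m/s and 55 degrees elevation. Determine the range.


R = v0^2 * sin(2*theta) / g = 87^2 * sin(2*55°) / 9.81 = 725 m

725 m


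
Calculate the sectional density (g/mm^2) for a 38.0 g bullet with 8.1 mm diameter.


SD = m/d^2 = 38.0/8.1^2 = 0.5792 g/mm^2

0.5792 g/mm^2


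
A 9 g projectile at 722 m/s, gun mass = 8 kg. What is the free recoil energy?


v_r = m_p*v_p/m_gun = 0.009*722/8 = 0.81225 m/s, E_r = 0.5*m_gun*v_r^2 = 0.5*8*0.81225^2 = 2.639 J

2.639 J


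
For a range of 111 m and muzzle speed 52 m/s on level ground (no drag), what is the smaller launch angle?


sin(2*theta) = R*g/v0^2 = 111*9.81/52^2 = 0.402703, theta = arcsin(0.402703)/2 = 11.87°

11.87 degrees


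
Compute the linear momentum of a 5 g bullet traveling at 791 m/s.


p = m*v = 0.005*791 = 3.955 kg·m/s

3.955 kg·m/s


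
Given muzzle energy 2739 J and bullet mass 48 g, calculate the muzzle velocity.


v = sqrt(2*E/m) = sqrt(2*2739/0.048) = 337.8 m/s

337.8 m/s


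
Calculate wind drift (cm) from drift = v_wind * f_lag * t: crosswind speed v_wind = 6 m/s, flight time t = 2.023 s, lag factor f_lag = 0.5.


drift = v_wind * lag * t = 6 * 0.5 * 2.023 = 6.069 m ≈ 606.9 cm

606.9 cm


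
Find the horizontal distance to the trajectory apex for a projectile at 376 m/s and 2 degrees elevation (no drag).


R = v0^2*sin(2*theta)/g = 376^2*sin(2*2°)/9.81 = 1005.29 m
apex_dist = R/2 = 1005.29/2 = 502.6 m

502.6 m


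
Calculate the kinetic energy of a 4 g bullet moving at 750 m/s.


E = 0.5*m*v^2 = 0.5*0.004*750^2 = 1125 J

1125 J


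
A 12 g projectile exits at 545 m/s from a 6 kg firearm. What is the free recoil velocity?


v_recoil = m_p * v_p / m_gun = 0.012 * 545 / 6 = 1.09 m/s

1.09 m/s


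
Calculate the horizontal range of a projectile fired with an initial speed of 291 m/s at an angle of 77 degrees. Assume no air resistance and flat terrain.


R = v0^2 * sin(2*theta) / g = 291^2 * sin(2*77°) / 9.81 = 3784 m

3784 m


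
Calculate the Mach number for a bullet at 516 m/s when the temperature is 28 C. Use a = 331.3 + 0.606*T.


a = 331.3 + 0.606*(28) = 348.268 m/s
M = v/a = 516/348.268 = 1.482

1.482


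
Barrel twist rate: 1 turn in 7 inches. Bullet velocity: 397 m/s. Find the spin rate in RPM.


twist_m = 7*0.0254 = 0.1778 m
spin = v/twist = 397/0.1778 = 2232.846 rev/s
RPM = spin*60 = 2232.846*60 ≈ 133971 RPM

133971 RPM


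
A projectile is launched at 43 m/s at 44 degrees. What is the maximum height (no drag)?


H = (v0*sin(theta))^2 / (2g) = (43*sin(44°))^2 / (2*9.81) = 45.48 m

45.48 m


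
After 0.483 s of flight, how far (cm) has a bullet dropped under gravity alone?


drop = 0.5*g*t^2 = 0.5*9.81*0.483^2 = 1.14428 m ≈ 114.4 cm

114.4 cm


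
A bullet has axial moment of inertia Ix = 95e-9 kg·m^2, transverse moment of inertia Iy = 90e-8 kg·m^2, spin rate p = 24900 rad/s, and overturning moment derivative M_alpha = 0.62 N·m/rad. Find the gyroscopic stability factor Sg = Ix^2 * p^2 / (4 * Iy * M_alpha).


Sg = Ix^2 * p^2 / (4 * Iy * M_alpha) = (95e-9)^2 * 24900^2 / (4 * 90e-8 * 0.62) = 2.507

2.507


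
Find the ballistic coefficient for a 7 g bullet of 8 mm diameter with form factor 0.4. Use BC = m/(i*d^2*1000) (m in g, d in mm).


BC = m/(i*d^2*1000) = 7/(0.4 * 8^2 * 1000) = 0.0002734

0.0002734


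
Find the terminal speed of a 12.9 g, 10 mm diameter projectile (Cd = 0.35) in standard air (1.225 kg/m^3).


A = pi*(d/2)^2 = pi*(10/2000)^2 = 7.85398e-05 m^2
vt = sqrt(2mg/(Cd*rho*A)) = sqrt(2*0.0129*9.81/(0.35 * 1.225 * 7.85398e-05)) = 86.7 m/s

86.7 m/s


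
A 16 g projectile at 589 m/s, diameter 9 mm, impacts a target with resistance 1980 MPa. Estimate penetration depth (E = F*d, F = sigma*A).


A = pi*(d/2)^2 = pi*(9/2)^2 = 63.6173 mm^2
E = 0.5*m*v^2 = 0.5*0.016*589^2 = 2775.37 J
depth = E/(sigma*A) = 2775.37 J / (1980 MPa * 63.6173 mm^2) = 2775.37/(1980 * 63.6173) m = 0.0220333 m ≈ 22.03 mm

22.03 mm


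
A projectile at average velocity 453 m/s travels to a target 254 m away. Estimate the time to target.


t = d/v = 254/453 = 0.5607 s

0.5607 s


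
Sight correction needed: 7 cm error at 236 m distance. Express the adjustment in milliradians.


1 mrad subtends 1 cm per 10 m of range, so adj = error_cm / (dist_m / 10) = 7 / (236/10) = 0.2966 mrad

0.2966 mrad


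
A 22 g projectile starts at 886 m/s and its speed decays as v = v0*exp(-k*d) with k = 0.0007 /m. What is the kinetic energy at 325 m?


v = v0*exp(-k*d) = 886*exp(-0.0007*325) = 705.719 m/s
E = 0.5*m*v^2 = 0.5*0.022*705.719^2 = 5478 J

5478 J


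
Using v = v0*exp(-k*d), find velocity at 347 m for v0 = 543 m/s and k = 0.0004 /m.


v = v0*exp(-k*d) = 543*exp(-0.0004*347) = 472.6 m/s

472.6 m/s


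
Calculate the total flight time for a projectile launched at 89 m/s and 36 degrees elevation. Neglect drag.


T = 2*v0*sin(theta)/g = 2*89*sin(36°)/9.81 = 10.67 s

10.67 s


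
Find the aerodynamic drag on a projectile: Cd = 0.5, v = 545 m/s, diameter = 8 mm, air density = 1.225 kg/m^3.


A = pi*(d/2)^2 = pi*(8/2000)^2 = 5.02655e-05 m^2
Fd = 0.5*Cd*rho*A*v^2 = 0.5*0.5*1.225*5.02655e-05*545^2 = 4.572 N

4.572 N


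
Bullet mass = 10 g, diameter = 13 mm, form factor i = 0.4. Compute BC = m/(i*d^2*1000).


BC = m/(i*d^2*1000) = 10/(0.4 * 13^2 * 1000) = 0.0001479

0.0001479


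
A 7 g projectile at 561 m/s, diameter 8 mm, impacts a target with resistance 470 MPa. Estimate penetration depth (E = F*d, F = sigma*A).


A = pi*(d/2)^2 = pi*(8/2)^2 = 50.2655 mm^2
E = 0.5*m*v^2 = 0.5*0.007*561^2 = 1101.52 J
depth = E/(sigma*A) = 1101.52 J / (470 MPa * 50.2655 mm^2) = 1101.52/(470 * 50.2655) m = 0.0466258 m ≈ 46.63 mm

46.63 mm


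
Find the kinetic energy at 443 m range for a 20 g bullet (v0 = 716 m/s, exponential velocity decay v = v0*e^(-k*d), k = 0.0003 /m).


v = v0*exp(-k*d) = 716*exp(-0.0003*443) = 626.896 m/s
E = 0.5*m*v^2 = 0.5*0.02*626.896^2 = 3930 J

3930 J


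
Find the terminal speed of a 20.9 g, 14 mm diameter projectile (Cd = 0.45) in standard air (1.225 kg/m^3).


A = pi*(d/2)^2 = pi*(14/2000)^2 = 1.53938e-04 m^2
vt = sqrt(2mg/(Cd*rho*A)) = sqrt(2*0.0209*9.81/(0.45 * 1.225 * 1.53938e-04)) = 69.51 m/s

69.51 m/s


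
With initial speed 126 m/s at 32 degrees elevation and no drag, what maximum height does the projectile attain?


H = (v0*sin(theta))^2 / (2g) = (126*sin(32°))^2 / (2*9.81) = 227.2 m

227.2 m


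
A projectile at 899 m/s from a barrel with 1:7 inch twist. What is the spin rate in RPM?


twist_m = 7*0.0254 = 0.1778 m
spin = v/twist = 899/0.1778 = 5056.243 rev/s
RPM = spin*60 = 5056.243*60 ≈ 303375 RPM

303375 RPM


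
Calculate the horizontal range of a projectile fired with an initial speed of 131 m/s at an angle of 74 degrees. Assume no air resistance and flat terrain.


R = v0^2 * sin(2*theta) / g = 131^2 * sin(2*74°) / 9.81 = 927 m

927 m


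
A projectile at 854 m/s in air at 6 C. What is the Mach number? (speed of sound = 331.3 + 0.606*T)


a = 331.3 + 0.606*(6) = 334.936 m/s
M = v/a = 854/334.936 = 2.55

2.55


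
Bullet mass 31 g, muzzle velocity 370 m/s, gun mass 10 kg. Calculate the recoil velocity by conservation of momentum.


v_recoil = m_p * v_p / m_gun = 0.031 * 370 / 10 = 1.147 m/s

1.147 m/s


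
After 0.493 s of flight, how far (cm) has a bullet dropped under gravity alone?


drop = 0.5*g*t^2 = 0.5*9.81*0.493^2 = 1.19216 m ≈ 119.2 cm

119.2 cm


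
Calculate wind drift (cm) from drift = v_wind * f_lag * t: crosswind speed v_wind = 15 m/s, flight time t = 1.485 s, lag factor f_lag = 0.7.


drift = v_wind * lag * t = 15 * 0.7 * 1.485 = 15.5925 m ≈ 1559 cm

1559 cm


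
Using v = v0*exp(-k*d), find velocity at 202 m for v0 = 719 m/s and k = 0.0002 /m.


v = v0*exp(-k*d) = 719*exp(-0.0002*202) = 690.5 m/s

690.5 m/s


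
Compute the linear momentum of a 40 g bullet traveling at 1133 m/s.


p = m*v = 0.04*1133 = 45.32 kg·m/s

45.32 kg·m/s


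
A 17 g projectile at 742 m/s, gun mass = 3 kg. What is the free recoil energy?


v_r = m_p*v_p/m_gun = 0.017*742/3 = 4.20467 m/s, E_r = 0.5*m_gun*v_r^2 = 0.5*3*4.20467^2 = 26.52 J

26.52 J


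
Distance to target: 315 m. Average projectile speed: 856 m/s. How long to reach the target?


t = d/v = 315/856 = 0.368 s

0.368 s


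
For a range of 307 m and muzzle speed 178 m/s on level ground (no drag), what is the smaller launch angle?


sin(2*theta) = R*g/v0^2 = 307*9.81/178^2 = 0.0950533, theta = arcsin(0.0950533)/2 = 2.727°

2.727 degrees


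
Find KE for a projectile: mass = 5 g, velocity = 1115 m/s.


E = 0.5*m*v^2 = 0.5*0.005*1115^2 = 3108 J

3108 J


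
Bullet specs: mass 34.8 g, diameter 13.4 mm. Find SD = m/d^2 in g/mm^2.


SD = m/d^2 = 34.8/13.4^2 = 0.1938 g/mm^2

0.1938 g/mm^2


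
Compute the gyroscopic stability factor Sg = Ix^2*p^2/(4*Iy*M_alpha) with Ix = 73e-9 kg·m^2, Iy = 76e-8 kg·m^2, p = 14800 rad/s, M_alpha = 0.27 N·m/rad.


Sg = Ix^2 * p^2 / (4 * Iy * M_alpha) = (73e-9)^2 * 14800^2 / (4 * 76e-8 * 0.27) = 1.422

1.422


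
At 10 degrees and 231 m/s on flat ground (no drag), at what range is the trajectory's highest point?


R = v0^2*sin(2*theta)/g = 231^2*sin(2*10°)/9.81 = 1860.4 m
apex_dist = R/2 = 1860.4/2 = 930.2 m

930.2 m


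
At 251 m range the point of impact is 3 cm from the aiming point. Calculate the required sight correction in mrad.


1 mrad subtends 1 cm per 10 m of range, so adj = error_cm / (dist_m / 10) = 3 / (251/10) = 0.1195 mrad

0.1195 mrad


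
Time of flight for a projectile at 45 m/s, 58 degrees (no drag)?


T = 2*v0*sin(theta)/g = 2*45*sin(58°)/9.81 = 7.78 s

7.78 s


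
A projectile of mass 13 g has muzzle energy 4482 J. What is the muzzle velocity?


v = sqrt(2*E/m) = sqrt(2*4482/0.013) = 830.4 m/s

830.4 m/s


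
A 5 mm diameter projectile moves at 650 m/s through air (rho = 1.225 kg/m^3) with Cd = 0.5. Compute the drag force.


A = pi*(d/2)^2 = pi*(5/2000)^2 = 1.96350e-05 m^2
Fd = 0.5*Cd*rho*A*v^2 = 0.5*0.5*1.225*1.96350e-05*650^2 = 2.541 N

2.541 N


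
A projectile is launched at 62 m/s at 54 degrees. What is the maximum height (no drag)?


H = (v0*sin(theta))^2 / (2g) = (62*sin(54°))^2 / (2*9.81) = 128.2 m

128.2 m


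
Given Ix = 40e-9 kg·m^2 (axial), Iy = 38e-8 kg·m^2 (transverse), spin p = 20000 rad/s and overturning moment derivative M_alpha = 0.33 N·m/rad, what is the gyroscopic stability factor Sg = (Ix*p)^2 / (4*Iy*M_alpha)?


Sg = Ix^2 * p^2 / (4 * Iy * M_alpha) = (40e-9)^2 * 20000^2 / (4 * 38e-8 * 0.33) = 1.276

1.276


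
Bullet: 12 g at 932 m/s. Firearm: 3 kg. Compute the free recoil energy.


v_r = m_p*v_p/m_gun = 0.012*932/3 = 3.728 m/s, E_r = 0.5*m_gun*v_r^2 = 0.5*3*3.728^2 = 20.85 J

20.85 J


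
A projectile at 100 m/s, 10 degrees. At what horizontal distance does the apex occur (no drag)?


R = v0^2*sin(2*theta)/g = 100^2*sin(2*10°)/9.81 = 348.644 m
apex_dist = R/2 = 348.644/2 = 174.3 m

174.3 m


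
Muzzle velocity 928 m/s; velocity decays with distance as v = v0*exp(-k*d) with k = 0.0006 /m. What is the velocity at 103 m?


v = v0*exp(-k*d) = 928*exp(-0.0006*103) = 872.4 m/s

872.4 m/s


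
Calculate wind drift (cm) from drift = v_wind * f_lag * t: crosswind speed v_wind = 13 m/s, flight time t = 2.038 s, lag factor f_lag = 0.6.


drift = v_wind * lag * t = 13 * 0.6 * 2.038 = 15.8964 m ≈ 1590 cm

1590 cm


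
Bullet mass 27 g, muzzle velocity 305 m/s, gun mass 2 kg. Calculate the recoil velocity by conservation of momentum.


v_recoil = m_p * v_p / m_gun = 0.027 * 305 / 2 = 4.117 m/s

4.117 m/s


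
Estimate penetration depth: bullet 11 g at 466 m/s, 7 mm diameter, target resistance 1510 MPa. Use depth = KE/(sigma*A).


A = pi*(d/2)^2 = pi*(7/2)^2 = 38.4845 mm^2
E = 0.5*m*v^2 = 0.5*0.011*466^2 = 1194.36 J
depth = E/(sigma*A) = 1194.36 J / (1510 MPa * 38.4845 mm^2) = 1194.36/(1510 * 38.4845) m = 0.0205528 m ≈ 20.55 mm

20.55 mm


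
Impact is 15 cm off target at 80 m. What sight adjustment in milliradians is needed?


1 mrad subtends 1 cm per 10 m of range, so adj = error_cm / (dist_m / 10) = 15 / (80/10) = 1.875 mrad

1.875 mrad


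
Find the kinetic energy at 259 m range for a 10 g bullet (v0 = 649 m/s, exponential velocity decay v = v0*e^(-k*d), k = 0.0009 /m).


v = v0*exp(-k*d) = 649*exp(-0.0009*259) = 514.056 m/s
E = 0.5*m*v^2 = 0.5*0.01*514.056^2 = 1321 J

1321 J


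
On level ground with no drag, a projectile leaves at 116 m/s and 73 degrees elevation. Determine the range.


R = v0^2 * sin(2*theta) / g = 116^2 * sin(2*73°) / 9.81 = 767 m

767 m


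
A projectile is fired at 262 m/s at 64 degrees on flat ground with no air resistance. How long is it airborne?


T = 2*v0*sin(theta)/g = 2*262*sin(64°)/9.81 = 48.01 s

48.01 s


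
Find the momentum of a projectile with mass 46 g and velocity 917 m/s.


p = m*v = 0.046*917 = 42.18 kg·m/s

42.18 kg·m/s


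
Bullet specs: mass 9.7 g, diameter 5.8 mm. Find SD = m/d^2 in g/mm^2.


SD = m/d^2 = 9.7/5.8^2 = 0.2883 g/mm^2

0.2883 g/mm^2


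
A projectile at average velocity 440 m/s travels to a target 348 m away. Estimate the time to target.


t = d/v = 348/440 = 0.7909 s

0.7909 s


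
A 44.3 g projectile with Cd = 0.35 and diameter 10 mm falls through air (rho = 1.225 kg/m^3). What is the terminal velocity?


A = pi*(d/2)^2 = pi*(10/2000)^2 = 7.85398e-05 m^2
vt = sqrt(2mg/(Cd*rho*A)) = sqrt(2*0.0443*9.81/(0.35 * 1.225 * 7.85398e-05)) = 160.7 m/s

160.7 m/s


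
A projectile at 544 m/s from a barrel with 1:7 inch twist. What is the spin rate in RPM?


twist_m = 7*0.0254 = 0.1778 m
spin = v/twist = 544/0.1778 = 3059.618 rev/s
RPM = spin*60 = 3059.618*60 ≈ 183577 RPM

183577 RPM


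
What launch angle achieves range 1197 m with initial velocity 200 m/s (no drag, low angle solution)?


sin(2*theta) = R*g/v0^2 = 1197*9.81/200^2 = 0.293564, theta = arcsin(0.293564)/2 = 8.536°

8.536 degrees


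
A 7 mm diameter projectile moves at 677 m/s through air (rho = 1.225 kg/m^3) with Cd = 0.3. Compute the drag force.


A = pi*(d/2)^2 = pi*(7/2000)^2 = 3.84845e-05 m^2
Fd = 0.5*Cd*rho*A*v^2 = 0.5*0.3*1.225*3.84845e-05*677^2 = 3.241 N

3.241 N


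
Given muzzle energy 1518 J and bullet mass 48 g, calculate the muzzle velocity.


v = sqrt(2*E/m) = sqrt(2*1518/0.048) = 251.5 m/s

251.5 m/s


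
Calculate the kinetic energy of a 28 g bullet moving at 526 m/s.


E = 0.5*m*v^2 = 0.5*0.028*526^2 = 3873 J

3873 J


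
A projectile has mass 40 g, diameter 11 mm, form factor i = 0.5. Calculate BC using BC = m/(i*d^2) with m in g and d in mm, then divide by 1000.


BC = m/(i*d^2*1000) = 40/(0.5 * 11^2 * 1000) = 0.0006612

0.0006612


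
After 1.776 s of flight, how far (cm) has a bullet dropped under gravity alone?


drop = 0.5*g*t^2 = 0.5*9.81*1.776^2 = 15.4712 m ≈ 1547 cm

1547 cm


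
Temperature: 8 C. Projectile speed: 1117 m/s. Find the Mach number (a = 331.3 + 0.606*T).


a = 331.3 + 0.606*(8) = 336.148 m/s
M = v/a = 1117/336.148 = 3.323

3.323


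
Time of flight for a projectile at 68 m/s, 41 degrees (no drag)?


T = 2*v0*sin(theta)/g = 2*68*sin(41°)/9.81 = 9.095 s

9.095 s


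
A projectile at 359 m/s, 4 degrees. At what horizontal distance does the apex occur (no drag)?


R = v0^2*sin(2*theta)/g = 359^2*sin(2*4°)/9.81 = 1828.42 m
apex_dist = R/2 = 1828.42/2 = 914.2 m

914.2 m


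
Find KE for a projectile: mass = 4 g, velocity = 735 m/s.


E = 0.5*m*v^2 = 0.5*0.004*735^2 = 1080 J

1080 J


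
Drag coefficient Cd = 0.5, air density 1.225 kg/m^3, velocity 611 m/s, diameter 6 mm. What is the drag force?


A = pi*(d/2)^2 = pi*(6/2000)^2 = 2.82743e-05 m^2
Fd = 0.5*Cd*rho*A*v^2 = 0.5*0.5*1.225*2.82743e-05*611^2 = 3.233 N

3.233 N


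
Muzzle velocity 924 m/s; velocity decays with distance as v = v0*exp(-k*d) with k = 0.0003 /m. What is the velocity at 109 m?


v = v0*exp(-k*d) = 924*exp(-0.0003*109) = 894.3 m/s

894.3 m/s


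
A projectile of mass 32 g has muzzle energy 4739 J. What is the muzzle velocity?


v = sqrt(2*E/m) = sqrt(2*4739/0.032) = 544.2 m/s

544.2 m/s


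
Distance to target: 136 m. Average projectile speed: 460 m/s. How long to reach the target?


t = d/v = 136/460 = 0.2957 s

0.2957 s


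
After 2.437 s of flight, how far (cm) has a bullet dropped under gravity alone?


drop = 0.5*g*t^2 = 0.5*9.81*2.437^2 = 29.1306 m ≈ 2913 cm

2913 cm


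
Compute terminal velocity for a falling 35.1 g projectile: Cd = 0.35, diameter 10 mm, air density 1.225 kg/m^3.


A = pi*(d/2)^2 = pi*(10/2000)^2 = 7.85398e-05 m^2
vt = sqrt(2mg/(Cd*rho*A)) = sqrt(2*0.0351*9.81/(0.35 * 1.225 * 7.85398e-05)) = 143 m/s

143 m/s


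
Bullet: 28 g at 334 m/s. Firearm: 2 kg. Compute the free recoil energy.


v_r = m_p*v_p/m_gun = 0.028*334/2 = 4.676 m/s, E_r = 0.5*m_gun*v_r^2 = 0.5*2*4.676^2 = 21.86 J

21.86 J


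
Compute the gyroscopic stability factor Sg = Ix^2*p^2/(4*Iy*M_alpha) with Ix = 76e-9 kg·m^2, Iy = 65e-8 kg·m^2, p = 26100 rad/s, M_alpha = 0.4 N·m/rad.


Sg = Ix^2 * p^2 / (4 * Iy * M_alpha) = (76e-9)^2 * 26100^2 / (4 * 65e-8 * 0.4) = 3.783

3.783


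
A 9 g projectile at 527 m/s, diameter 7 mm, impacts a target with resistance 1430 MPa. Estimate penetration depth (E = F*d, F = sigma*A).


A = pi*(d/2)^2 = pi*(7/2)^2 = 38.4845 mm^2
E = 0.5*m*v^2 = 0.5*0.009*527^2 = 1249.78 J
depth = E/(sigma*A) = 1249.78 J / (1430 MPa * 38.4845 mm^2) = 1249.78/(1430 * 38.4845) m = 0.0227097 m ≈ 22.71 mm

22.71 mm


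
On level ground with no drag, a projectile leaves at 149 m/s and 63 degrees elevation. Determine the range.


R = v0^2 * sin(2*theta) / g = 149^2 * sin(2*63°) / 9.81 = 1831 m

1831 m


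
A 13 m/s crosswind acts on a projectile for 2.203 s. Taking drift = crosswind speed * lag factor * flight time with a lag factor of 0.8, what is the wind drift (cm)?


drift = v_wind * lag * t = 13 * 0.8 * 2.203 = 22.9112 m ≈ 2291 cm

2291 cm


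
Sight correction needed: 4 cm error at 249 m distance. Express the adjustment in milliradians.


1 mrad subtends 1 cm per 10 m of range, so adj = error_cm / (dist_m / 10) = 4 / (249/10) = 0.1606 mrad

0.1606 mrad


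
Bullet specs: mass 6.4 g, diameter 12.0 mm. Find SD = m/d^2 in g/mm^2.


SD = m/d^2 = 6.4/12.0^2 = 0.04444 g/mm^2

0.04444 g/mm^2


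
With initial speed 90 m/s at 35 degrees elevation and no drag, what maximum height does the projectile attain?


H = (v0*sin(theta))^2 / (2g) = (90*sin(35°))^2 / (2*9.81) = 135.8 m

135.8 m


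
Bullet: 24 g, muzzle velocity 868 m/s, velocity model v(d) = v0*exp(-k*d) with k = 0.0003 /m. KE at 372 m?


v = v0*exp(-k*d) = 868*exp(-0.0003*372) = 776.341 m/s
E = 0.5*m*v^2 = 0.5*0.024*776.341^2 = 7232 J

7232 J


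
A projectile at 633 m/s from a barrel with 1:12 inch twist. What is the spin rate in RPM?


twist_m = 12*0.0254 = 0.3048 m
spin = v/twist = 633/0.3048 = 2076.772 rev/s
RPM = spin*60 = 2076.772*60 ≈ 124606 RPM

124606 RPM


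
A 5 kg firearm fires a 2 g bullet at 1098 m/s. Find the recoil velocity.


v_recoil = m_p * v_p / m_gun = 0.002 * 1098 / 5 = 0.4392 m/s

0.4392 m/s


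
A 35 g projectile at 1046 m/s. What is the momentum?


p = m*v = 0.035*1046 = 36.61 kg·m/s

36.61 kg·m/s


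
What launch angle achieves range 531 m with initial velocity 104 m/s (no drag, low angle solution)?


sin(2*theta) = R*g/v0^2 = 531*9.81/104^2 = 0.481612, theta = arcsin(0.481612)/2 = 14.4°

14.4 degrees


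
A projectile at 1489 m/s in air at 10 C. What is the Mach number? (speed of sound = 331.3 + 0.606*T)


a = 331.3 + 0.606*(10) = 337.36 m/s
M = v/a = 1489/337.36 = 4.414

4.414


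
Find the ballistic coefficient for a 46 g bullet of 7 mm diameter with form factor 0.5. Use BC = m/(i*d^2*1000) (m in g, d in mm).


BC = m/(i*d^2*1000) = 46/(0.5 * 7^2 * 1000) = 0.001878

0.001878


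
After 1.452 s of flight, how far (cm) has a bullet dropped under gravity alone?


drop = 0.5*g*t^2 = 0.5*9.81*1.452^2 = 10.3412 m ≈ 1034 cm

1034 cm


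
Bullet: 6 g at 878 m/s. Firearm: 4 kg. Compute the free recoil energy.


v_r = m_p*v_p/m_gun = 0.006*878/4 = 1.317 m/s, E_r = 0.5*m_gun*v_r^2 = 0.5*4*1.317^2 = 3.469 J

3.469 J


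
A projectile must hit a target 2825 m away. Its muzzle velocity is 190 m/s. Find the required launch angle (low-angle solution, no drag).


sin(2*theta) = R*g/v0^2 = 2825*9.81/190^2 = 0.76768, theta = arcsin(0.76768)/2 = 25.07°

25.07 degrees


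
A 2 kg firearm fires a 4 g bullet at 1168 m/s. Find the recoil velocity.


v_recoil = m_p * v_p / m_gun = 0.004 * 1168 / 2 = 2.336 m/s

2.336 m/s


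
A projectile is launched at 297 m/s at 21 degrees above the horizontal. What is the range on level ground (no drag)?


R = v0^2 * sin(2*theta) / g = 297^2 * sin(2*21°) / 9.81 = 6017 m

6017 m


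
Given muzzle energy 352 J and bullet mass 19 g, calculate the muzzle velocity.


v = sqrt(2*E/m) = sqrt(2*352/0.019) = 192.5 m/s

192.5 m/s


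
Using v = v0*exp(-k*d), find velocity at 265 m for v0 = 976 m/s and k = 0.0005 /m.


v = v0*exp(-k*d) = 976*exp(-0.0005*265) = 854.9 m/s

854.9 m/s


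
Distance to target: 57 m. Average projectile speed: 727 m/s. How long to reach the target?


t = d/v = 57/727 = 0.0784 s

0.0784 s


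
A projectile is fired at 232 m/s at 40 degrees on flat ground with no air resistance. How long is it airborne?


T = 2*v0*sin(theta)/g = 2*232*sin(40°)/9.81 = 30.4 s

30.4 s


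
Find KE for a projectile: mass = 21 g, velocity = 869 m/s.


E = 0.5*m*v^2 = 0.5*0.021*869^2 = 7929 J

7929 J


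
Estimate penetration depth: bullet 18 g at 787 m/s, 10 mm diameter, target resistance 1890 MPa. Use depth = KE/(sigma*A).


A = pi*(d/2)^2 = pi*(10/2)^2 = 78.5398 mm^2
E = 0.5*m*v^2 = 0.5*0.018*787^2 = 5574.32 J
depth = E/(sigma*A) = 5574.32 J / (1890 MPa * 78.5398 mm^2) = 5574.32/(1890 * 78.5398) m = 0.0375526 m ≈ 37.55 mm

37.55 mm


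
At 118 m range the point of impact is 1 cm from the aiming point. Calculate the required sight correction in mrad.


1 mrad subtends 1 cm per 10 m of range, so adj = error_cm / (dist_m / 10) = 1 / (118/10) = 0.08475 mrad

0.08475 mrad


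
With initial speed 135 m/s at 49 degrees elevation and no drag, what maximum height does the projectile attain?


H = (v0*sin(theta))^2 / (2g) = (135*sin(49°))^2 / (2*9.81) = 529.1 m

529.1 m


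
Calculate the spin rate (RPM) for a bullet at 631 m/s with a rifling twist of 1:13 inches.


twist_m = 13*0.0254 = 0.3302 m
spin = v/twist = 631/0.3302 = 1910.963 rev/s
RPM = spin*60 = 1910.963*60 ≈ 114658 RPM

114658 RPM


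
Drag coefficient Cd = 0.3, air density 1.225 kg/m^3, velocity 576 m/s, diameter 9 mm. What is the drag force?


A = pi*(d/2)^2 = pi*(9/2000)^2 = 6.36173e-05 m^2
Fd = 0.5*Cd*rho*A*v^2 = 0.5*0.3*1.225*6.36173e-05*576^2 = 3.878 N

3.878 N


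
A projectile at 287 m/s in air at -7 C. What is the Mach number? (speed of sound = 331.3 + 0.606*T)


a = 331.3 + 0.606*(-7) = 327.058 m/s
M = v/a = 287/327.058 = 0.8775

0.8775


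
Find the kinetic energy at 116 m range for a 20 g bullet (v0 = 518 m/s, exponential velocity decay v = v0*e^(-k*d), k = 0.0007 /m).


v = v0*exp(-k*d) = 518*exp(-0.0007*116) = 477.601 m/s
E = 0.5*m*v^2 = 0.5*0.02*477.601^2 = 2281 J

2281 J
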